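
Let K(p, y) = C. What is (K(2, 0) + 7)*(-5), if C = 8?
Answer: -75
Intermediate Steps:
K(p, y) = 8
(K(2, 0) + 7)*(-5) = (8 + 7)*(-5) = 15*(-5) = -75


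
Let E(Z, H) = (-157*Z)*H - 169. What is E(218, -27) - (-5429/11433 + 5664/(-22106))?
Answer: 116756534541410/126368949 ≈ 9.2393e+5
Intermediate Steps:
E(Z, H) = -169 - 157*H*Z (E(Z, H) = -157*H*Z - 169 = -169 - 157*H*Z)
E(218, -27) - (-5429/11433 + 5664/(-22106)) = (-169 - 157*(-27)*218) - (-5429/11433 + 5664/(-22106)) = (-169 + 924102) - (-5429*1/11433 + 5664*(-1/22106)) = 923933 - (-5429/11433 - 2832/11053) = 923933 - 1*(-92384993/126368949) = 923933 + 92384993/126368949 = 116756534541410/126368949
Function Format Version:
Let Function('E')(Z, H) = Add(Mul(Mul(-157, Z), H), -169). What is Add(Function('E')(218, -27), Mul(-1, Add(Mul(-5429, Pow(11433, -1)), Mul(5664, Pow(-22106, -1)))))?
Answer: Rational(116756534541410, 126368949) ≈ 9.2393e+5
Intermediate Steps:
Function('E')(Z, H) = Add(-169, Mul(-157, H, Z)) (Function('E')(Z, H) = Add(Mul(-157, H, Z), -169) = Add(-169, Mul(-157, H, Z)))
Add(Function('E')(218, -27), Mul(-1, Add(Mul(-5429, Pow(11433, -1)), Mul(5664, Pow(-22106, -1))))) = Add(Add(-169, Mul(-157, -27, 218)), Mul(-1, Add(Mul(-5429, Pow(11433, -1)), Mul(5664, Pow(-22106, -1))))) = Add(Add(-169, 924102), Mul(-1, Add(Mul(-5429, Rational(1, 11433)), Mul(5664, Rational(-1, 22106))))) = Add(923933, Mul(-1, Add(Rational(-5429, 11433), Rational(-2832, 11053)))) = Add(923933, Mul(-1, Rational(-92384993, 126368949))) = Add(923933, Rational(92384993, 126368949)) = Rational(116756534541410, 126368949)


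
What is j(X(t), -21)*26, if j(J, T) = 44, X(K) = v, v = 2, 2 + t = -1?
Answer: 1144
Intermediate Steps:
t = -3 (t = -2 - 1 = -3)
X(K) = 2
j(X(t), -21)*26 = 44*26 = 1144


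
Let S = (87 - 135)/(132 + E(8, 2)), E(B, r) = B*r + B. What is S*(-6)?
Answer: 24/13 ≈ 1.8462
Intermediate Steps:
E(B, r) = B + B*r
S = -4/13 (S = (87 - 135)/(132 + 8*(1 + 2)) = -48/(132 + 8*3) = -48/(132 + 24) = -48/156 = -48*1/156 = -4/13 ≈ -0.30769)
S*(-6) = -4/13*(-6) = 24/13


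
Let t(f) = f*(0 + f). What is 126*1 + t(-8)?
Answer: 190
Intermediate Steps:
t(f) = f² (t(f) = f*f = f²)
126*1 + t(-8) = 126*1 + (-8)² = 126 + 64 = 190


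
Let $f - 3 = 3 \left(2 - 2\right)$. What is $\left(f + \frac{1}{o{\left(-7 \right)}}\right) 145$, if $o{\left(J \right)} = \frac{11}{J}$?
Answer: $\frac{3770}{11} \approx 342.73$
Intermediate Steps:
$f = 3$ ($f = 3 + 3 \left(2 - 2\right) = 3 + 3 \cdot 0 = 3 + 0 = 3$)
$\left(f + \frac{1}{o{\left(-7 \right)}}\right) 145 = \left(3 + \frac{1}{11 \frac{1}{-7}}\right) 145 = \left(3 + \frac{1}{11 \left(- \frac{1}{7}\right)}\right) 145 = \left(3 + \frac{1}{- \frac{11}{7}}\right) 145 = \left(3 - \frac{7}{11}\right) 145 = \frac{26}{11} \cdot 145 = \frac{3770}{11}$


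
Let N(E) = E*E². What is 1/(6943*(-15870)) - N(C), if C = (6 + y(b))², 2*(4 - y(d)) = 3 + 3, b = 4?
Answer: -12963203301091/110185410 ≈ -1.1765e+5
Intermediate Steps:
y(d) = 1 (y(d) = 4 - (3 + 3)/2 = 4 - ½*6 = 4 - 3 = 1)
C = 49 (C = (6 + 1)² = 7² = 49)
N(E) = E³
1/(6943*(-15870)) - N(C) = 1/(6943*(-15870)) - 1*49³ = (1/6943)*(-1/15870) - 1*117649 = -1/110185410 - 117649 = -12963203301091/110185410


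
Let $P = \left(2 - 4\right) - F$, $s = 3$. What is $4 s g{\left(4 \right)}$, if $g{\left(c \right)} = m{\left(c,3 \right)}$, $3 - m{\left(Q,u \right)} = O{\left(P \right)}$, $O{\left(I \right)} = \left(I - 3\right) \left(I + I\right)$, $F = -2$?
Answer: $36$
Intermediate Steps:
$P = 0$ ($P = \left(2 - 4\right) - -2 = \left(2 - 4\right) + 2 = -2 + 2 = 0$)
$O{\left(I \right)} = 2 I \left(-3 + I\right)$ ($O{\left(I \right)} = \left(-3 + I\right) 2 I = 2 I \left(-3 + I\right)$)
$m{\left(Q,u \right)} = 3$ ($m{\left(Q,u \right)} = 3 - 2 \cdot 0 \left(-3 + 0\right) = 3 - 2 \cdot 0 \left(-3\right) = 3 - 0 = 3 + 0 = 3$)
$g{\left(c \right)} = 3$
$4 s g{\left(4 \right)} = 4 \cdot 3 \cdot 3 = 12 \cdot 3 = 36$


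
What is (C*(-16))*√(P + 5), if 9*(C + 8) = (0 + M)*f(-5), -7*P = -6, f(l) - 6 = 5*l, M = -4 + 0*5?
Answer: -64*√287/63 ≈ -17.210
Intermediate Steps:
M = -4 (M = -4 + 0 = -4)
f(l) = 6 + 5*l
P = 6/7 (P = -⅐*(-6) = 6/7 ≈ 0.85714)
C = 4/9 (C = -8 + ((0 - 4)*(6 + 5*(-5)))/9 = -8 + (-4*(6 - 25))/9 = -8 + (-4*(-19))/9 = -8 + (⅑)*76 = -8 + 76/9 = 4/9 ≈ 0.44444)
(C*(-16))*√(P + 5) = ((4/9)*(-16))*√(6/7 + 5) = -64*√287/63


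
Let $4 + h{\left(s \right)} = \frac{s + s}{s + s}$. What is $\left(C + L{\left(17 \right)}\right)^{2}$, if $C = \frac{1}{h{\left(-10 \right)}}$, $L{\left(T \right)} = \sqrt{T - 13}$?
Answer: $\frac{25}{9} \approx 2.7778$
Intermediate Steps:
$L{\left(T \right)} = \sqrt{-13 + T}$
$h{\left(s \right)} = -3$ ($h{\left(s \right)} = -4 + \frac{s + s}{s + s} = -4 + \frac{2 s}{2 s} = -4 + 2 s \frac{1}{2 s} = -4 + 1 = -3$)
$C = - \frac{1}{3}$ ($C = \frac{1}{-3} = - \frac{1}{3} \approx -0.33333$)
$\left(C + L{\left(17 \right)}\right)^{2} = \left(- \frac{1}{3} + \sqrt{-13 + 17}\right)^{2} = \left(- \frac{1}{3} + \sqrt{4}\right)^{2} = \left(- \frac{1}{3} + 2\right)^{2} = \left(\frac{5}{3}\right)^{2} = \frac{25}{9}$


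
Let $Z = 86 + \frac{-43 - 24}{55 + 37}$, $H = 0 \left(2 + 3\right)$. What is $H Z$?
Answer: $0$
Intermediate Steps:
$H = 0$ ($H = 0 \cdot 5 = 0$)
$Z = \frac{7845}{92}$ ($Z = 86 - \frac{67}{92} = \frac{7845}{92} \approx 85.272$)
$H Z = 0 \cdot \frac{7845}{92} = 0$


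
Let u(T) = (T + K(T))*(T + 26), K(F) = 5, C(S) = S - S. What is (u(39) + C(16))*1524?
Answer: 4358640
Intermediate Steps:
C(S) = 0
u(T) = (5 + T)*(26 + T) (u(T) = (T + 5)*(T + 26) = (5 + T)*(26 + T))
(u(39) + C(16))*1524 = ((130 + 39**2 + 31*39) + 0)*1524 = ((130 + 1521 + 1209) + 0)*1524 = (2860 + 0)*1524 = 2860*1524 = 4358640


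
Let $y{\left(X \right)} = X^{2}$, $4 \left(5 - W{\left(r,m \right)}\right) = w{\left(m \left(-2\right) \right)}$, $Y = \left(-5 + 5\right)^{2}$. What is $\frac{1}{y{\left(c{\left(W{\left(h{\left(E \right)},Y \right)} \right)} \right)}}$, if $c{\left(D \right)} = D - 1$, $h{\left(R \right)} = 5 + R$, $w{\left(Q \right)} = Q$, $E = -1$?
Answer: $\frac{1}{16} \approx 0.0625$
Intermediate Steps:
$Y = 0$ ($Y = 0^{2} = 0$)
$W{\left(r,m \right)} = 5 + \frac{m}{2}$ ($W{\left(r,m \right)} = 5 - \frac{m \left(-2\right)}{4} = 5 - \frac{\left(-2\right) m}{4} = 5 + \frac{m}{2}$)
$c{\left(D \right)} = -1 + D$
$\frac{1}{y{\left(c{\left(W{\left(h{\left(E \right)},Y \right)} \right)} \right)}} = \frac{1}{\left(-1 + \left(5 + \frac{1}{2} \cdot 0\right)\right)^{2}} = \frac{1}{\left(-1 + \left(5 + 0\right)\right)^{2}} = \frac{1}{\left(-1 + 5\right)^{2}} = \frac{1}{4^{2}} = \frac{1}{16}$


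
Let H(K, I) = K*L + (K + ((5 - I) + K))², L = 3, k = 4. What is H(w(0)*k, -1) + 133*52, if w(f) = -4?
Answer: 7544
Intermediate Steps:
H(K, I) = (5 - I + 2*K)² + 3*K (H(K, I) = K*3 + (K + ((5 - I) + K))² = 3*K + (K + (5 + K - I))² = 3*K + (5 - I + 2*K)² = (5 - I + 2*K)² + 3*K)
H(w(0)*k, -1) + 133*52 = ((5 - 1*(-1) + 2*(-4*4))² + 3*(-4*4)) + 133*52 = ((5 + 1 + 2*(-16))² + 3*(-16)) + 6916 = ((5 + 1 - 32)² - 48) + 6916 = ((-26)² - 48) + 6916 = (676 - 48) + 6916 = 628 + 6916 = 7544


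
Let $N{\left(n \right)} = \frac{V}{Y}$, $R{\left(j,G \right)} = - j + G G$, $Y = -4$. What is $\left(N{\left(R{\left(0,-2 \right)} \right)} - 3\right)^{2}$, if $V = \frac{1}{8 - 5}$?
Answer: $\frac{1369}{144} \approx 9.5069$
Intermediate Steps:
$V = \frac{1}{3} \approx 0.33333$
$R{\left(j,G \right)} = G^{2} - j$ ($R{\left(j,G \right)} = - j + G^{2} = G^{2} - j$)
$N{\left(n \right)} = - \frac{1}{12}$ ($N{\left(n \right)} = \frac{1}{3 \left(-4\right)} = \frac{1}{3} \left(- \frac{1}{4}\right) = - \frac{1}{12}$)
$\left(N{\left(R{\left(0,-2 \right)} \right)} - 3\right)^{2} = \left(- \frac{1}{12} - 3\right)^{2} = \left(- \frac{37}{12}\right)^{2} = \frac{1369}{144}$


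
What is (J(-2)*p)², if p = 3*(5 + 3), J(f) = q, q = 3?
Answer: 5184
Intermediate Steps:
J(f) = 3
p = 24 (p = 3*8 = 24)
(J(-2)*p)² = (3*24)² = 72² = 5184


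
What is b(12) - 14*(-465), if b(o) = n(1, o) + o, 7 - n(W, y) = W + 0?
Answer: 6528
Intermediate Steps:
n(W, y) = 7 - W (n(W, y) = 7 - (W + 0) = 7 - W)
b(o) = 6 + o (b(o) = (7 - 1*1) + o = (7 - 1) + o = 6 + o)
b(12) - 14*(-465) = (6 + 12) - 14*(-465) = 18 + 6510 = 6528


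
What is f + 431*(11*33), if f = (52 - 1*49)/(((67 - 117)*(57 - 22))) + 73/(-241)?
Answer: 65983924277/421750 ≈ 1.5645e+5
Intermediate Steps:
f = -128473/421750 (f = (52 - 49)/((-50*35)) + 73*(-1/241) = 3/(-1750) - 73/241 = 3*(-1/1750) - 73/241 = -3/1750 - 73/241 = -128473/421750 ≈ -0.30462)
f + 431*(11*33) = -128473/421750 + 431*(11*33) = -128473/421750 + 431*363 = -128473/421750 + 156453 = 65983924277/421750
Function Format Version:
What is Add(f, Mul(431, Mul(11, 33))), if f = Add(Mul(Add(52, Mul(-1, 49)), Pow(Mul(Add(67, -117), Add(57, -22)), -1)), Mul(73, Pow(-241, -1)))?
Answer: Rational(65983924277, 421750) ≈ 1.5645e+5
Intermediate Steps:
f = Rational(-128473, 421750) (f = Add(Mul(Add(52, -49), Pow(Mul(-50, 35), -1)), Mul(73, Rational(-1, 241))) = Add(Mul(3, Pow(-1750, -1)), Rational(-73, 241)) = Add(Mul(3, Rational(-1, 1750)), Rational(-73, 241)) = Add(Rational(-3, 1750), Rational(-73, 241)) = Rational(-128473, 421750) ≈ -0.30462)
Add(f, Mul(431, Mul(11, 33))) = Add(Rational(-128473, 421750), Mul(431, Mul(11, 33))) = Add(Rational(-128473, 421750), Mul(431, 363)) = Add(Rational(-128473, 421750), 156453) = Rational(65983924277, 421750)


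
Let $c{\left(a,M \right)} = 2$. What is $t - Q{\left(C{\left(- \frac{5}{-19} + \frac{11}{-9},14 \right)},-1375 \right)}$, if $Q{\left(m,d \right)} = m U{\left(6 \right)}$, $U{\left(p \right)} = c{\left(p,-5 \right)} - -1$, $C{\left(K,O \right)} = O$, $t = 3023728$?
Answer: $3023686$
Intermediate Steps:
$U{\left(p \right)} = 3$ ($U{\left(p \right)} = 2 - -1 = 2 + 1 = 3$)
$Q{\left(m,d \right)} = 3 m$ ($Q{\left(m,d \right)} = m 3 = 3 m$)
$t - Q{\left(C{\left(- \frac{5}{-19} + \frac{11}{-9},14 \right)},-1375 \right)} = 3023728 - 3 \cdot 14 = 3023728 - 42 = 3023686$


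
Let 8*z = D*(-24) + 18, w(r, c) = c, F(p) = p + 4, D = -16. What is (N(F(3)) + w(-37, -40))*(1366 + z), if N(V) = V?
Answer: -186945/4 ≈ -46736.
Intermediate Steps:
F(p) = 4 + p
z = 201/4 (z = (-16*(-24) + 18)/8 = (384 + 18)/8 = (1/8)*402 = 201/4 ≈ 50.250)
(N(F(3)) + w(-37, -40))*(1366 + z) = ((4 + 3) - 40)*(1366 + 201/4) = (7 - 40)*(5665/4) = -33*5665/4 = -186945/4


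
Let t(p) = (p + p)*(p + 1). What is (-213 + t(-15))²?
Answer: 42849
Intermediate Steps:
t(p) = 2*p*(1 + p) (t(p) = (2*p)*(1 + p) = 2*p*(1 + p))
(-213 + t(-15))² = (-213 + 2*(-15)*(1 - 15))² = (-213 + 2*(-15)*(-14))² = (-213 + 420)² = 207² = 42849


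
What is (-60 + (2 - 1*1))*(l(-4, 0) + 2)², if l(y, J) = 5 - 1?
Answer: -2124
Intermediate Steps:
l(y, J) = 4
(-60 + (2 - 1*1))*(l(-4, 0) + 2)² = (-60 + (2 - 1*1))*(4 + 2)² = (-60 + (2 - 1))*6² = (-60 + 1)*36 = -59*36 = -2124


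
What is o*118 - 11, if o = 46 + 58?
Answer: 12261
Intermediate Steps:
o = 104
o*118 - 11 = 104*118 - 11 = 12272 - 11 = 12261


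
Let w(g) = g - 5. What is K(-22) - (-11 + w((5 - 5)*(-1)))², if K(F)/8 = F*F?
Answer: 3616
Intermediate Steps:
K(F) = 8*F² (K(F) = 8*(F*F) = 8*F²)
w(g) = -5 + g
K(-22) - (-11 + w((5 - 5)*(-1)))² = 8*(-22)² - (-11 + (-5 + (5 - 5)*(-1)))² = 8*484 - (-11 + (-5 + 0*(-1)))² = 3872 - (-11 + (-5 + 0))² = 3872 - (-11 - 5)² = 3872 - 1*(-16)² = 3872 - 1*256 = 3872 - 256 = 3616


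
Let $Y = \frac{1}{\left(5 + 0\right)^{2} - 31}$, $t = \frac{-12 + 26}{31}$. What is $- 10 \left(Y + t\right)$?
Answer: $- \frac{265}{93} \approx -2.8495$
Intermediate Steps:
$t = \frac{14}{31}$ ($t = 14 \cdot \frac{1}{31} = \frac{14}{31} \approx 0.45161$)
$Y = - \frac{1}{6}$ ($Y = \frac{1}{5^{2} - 31} = \frac{1}{25 - 31} = \frac{1}{-6} = - \frac{1}{6} \approx -0.16667$)
$- 10 \left(Y + t\right) = - 10 \left(- \frac{1}{6} + \frac{14}{31}\right) = \left(-10\right) \frac{53}{186} = - \frac{265}{93}$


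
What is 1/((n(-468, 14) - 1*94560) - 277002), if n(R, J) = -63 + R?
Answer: -1/372093 ≈ -2.6875e-6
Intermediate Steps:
1/((n(-468, 14) - 1*94560) - 277002) = 1/(((-63 - 468) - 1*94560) - 277002) = 1/((-531 - 94560) - 277002) = 1/(-95091 - 277002) = 1/(-372093) = -1/372093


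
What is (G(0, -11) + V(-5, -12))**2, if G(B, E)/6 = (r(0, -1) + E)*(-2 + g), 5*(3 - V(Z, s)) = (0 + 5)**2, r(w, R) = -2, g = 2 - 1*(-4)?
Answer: 98596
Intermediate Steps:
g = 6 (g = 2 + 4 = 6)
V(Z, s) = -2 (V(Z, s) = 3 - (0 + 5)**2/5 = 3 - 1/5*5**2 = 3 - 1/5*25 = 3 - 5 = -2)
G(B, E) = -48 + 24*E (G(B, E) = 6*((-2 + E)*(-2 + 6)) = 6*((-2 + E)*4) = 6*(-8 + 4*E) = -48 + 24*E)
(G(0, -11) + V(-5, -12))**2 = ((-48 + 24*(-11)) - 2)**2 = ((-48 - 264) - 2)**2 = (-312 - 2)**2 = (-314)**2 = 98596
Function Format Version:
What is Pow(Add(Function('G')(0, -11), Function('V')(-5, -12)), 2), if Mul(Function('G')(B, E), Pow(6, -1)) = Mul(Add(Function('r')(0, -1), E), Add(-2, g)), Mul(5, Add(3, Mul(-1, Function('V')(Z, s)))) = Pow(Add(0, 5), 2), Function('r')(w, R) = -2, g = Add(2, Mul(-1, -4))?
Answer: 98596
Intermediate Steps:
g = 6 (g = Add(2, 4) = 6)
Function('V')(Z, s) = -2 (Function('V')(Z, s) = Add(3, Mul(Rational(-1, 5), Pow(Add(0, 5), 2))) = Add(3, Mul(Rational(-1, 5), Pow(5, 2))) = Add(3, Mul(Rational(-1, 5), 25)) = Add(3, -5) = -2)
Function('G')(B, E) = Add(-48, Mul(24, E)) (Function('G')(B, E) = Mul(6, Mul(Add(-2, E), Add(-2, 6))) = Mul(6, Mul(Add(-2, E), 4)) = Mul(6, Add(-8, Mul(4, E))) = Add(-48, Mul(24, E)))
Pow(Add(Function('G')(0, -11), Function('V')(-5, -12)), 2) = Pow(Add(Add(-48, Mul(24, -11)), -2), 2) = Pow(Add(Add(-48, -264), -2), 2) = Pow(Add(-312, -2), 2) = Pow(-314, 2) = 98596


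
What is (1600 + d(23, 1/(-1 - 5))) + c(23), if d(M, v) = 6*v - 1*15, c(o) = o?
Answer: 1607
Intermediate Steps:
d(M, v) = -15 + 6*v (d(M, v) = 6*v - 15 = -15 + 6*v)
(1600 + d(23, 1/(-1 - 5))) + c(23) = (1600 + (-15 + 6/(-1 - 5))) + 23 = (1600 + (-15 + 6/(-6))) + 23 = (1600 + (-15 + 6*(-⅙))) + 23 = (1600 + (-15 - 1)) + 23 = (1600 - 16) + 23 = 1584 + 23 = 1607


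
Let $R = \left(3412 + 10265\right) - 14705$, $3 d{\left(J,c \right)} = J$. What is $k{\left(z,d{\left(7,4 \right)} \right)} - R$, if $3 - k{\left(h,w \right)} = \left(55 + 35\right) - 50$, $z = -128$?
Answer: $991$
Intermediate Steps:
$d{\left(J,c \right)} = \frac{J}{3}$
$R = -1028$ ($R = 13677 - 14705 = -1028$)
$k{\left(h,w \right)} = -37$ ($k{\left(h,w \right)} = 3 - \left(\left(55 + 35\right) - 50\right) = 3 - \left(90 - 50\right) = 3 - 40 = -37$)
$k{\left(z,d{\left(7,4 \right)} \right)} - R = -37 - -1028 = -37 + 1028 = 991$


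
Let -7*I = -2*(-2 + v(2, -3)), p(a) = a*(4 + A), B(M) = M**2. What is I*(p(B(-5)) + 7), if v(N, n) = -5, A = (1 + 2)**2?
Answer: -664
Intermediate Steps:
A = 9 (A = 3**2 = 9)
p(a) = 13*a (p(a) = a*(4 + 9) = a*13 = 13*a)
I = -2 (I = -(-2)*(-2 - 5)/7 = -(-2)*(-7)/7 = -1/7*14 = -2)
I*(p(B(-5)) + 7) = -2*(13*(-5)**2 + 7) = -2*(13*25 + 7) = -2*(325 + 7) = -2*332 = -664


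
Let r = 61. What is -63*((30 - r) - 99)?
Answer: 8190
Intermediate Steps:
-63*((30 - r) - 99) = -63*((30 - 1*61) - 99) = -63*((30 - 61) - 99) = -63*(-31 - 99) = -63*(-130) = 8190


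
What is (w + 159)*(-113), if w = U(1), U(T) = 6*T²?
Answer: -18645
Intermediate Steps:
w = 6 (w = 6*1² = 6*1 = 6)
(w + 159)*(-113) = (6 + 159)*(-113) = 165*(-113) = -18645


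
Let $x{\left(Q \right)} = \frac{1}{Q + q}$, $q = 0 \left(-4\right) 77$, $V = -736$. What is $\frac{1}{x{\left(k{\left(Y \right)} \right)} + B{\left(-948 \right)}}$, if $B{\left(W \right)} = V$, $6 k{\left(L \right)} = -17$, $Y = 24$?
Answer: $- \frac{17}{12518} \approx -0.001358$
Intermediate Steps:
$k{\left(L \right)} = - \frac{17}{6}$ ($k{\left(L \right)} = \frac{1}{6} \left(-17\right) = - \frac{17}{6}$)
$q = 0$ ($q = 0 \cdot 77 = 0$)
$B{\left(W \right)} = -736$
$x{\left(Q \right)} = \frac{1}{Q}$ ($x{\left(Q \right)} = \frac{1}{Q + 0} = \frac{1}{Q}$)
$\frac{1}{x{\left(k{\left(Y \right)} \right)} + B{\left(-948 \right)}} = \frac{1}{\frac{1}{- \frac{17}{6}} - 736} = \frac{1}{- \frac{6}{17} - 736} = \frac{1}{- \frac{12518}{17}} = - \frac{17}{12518}$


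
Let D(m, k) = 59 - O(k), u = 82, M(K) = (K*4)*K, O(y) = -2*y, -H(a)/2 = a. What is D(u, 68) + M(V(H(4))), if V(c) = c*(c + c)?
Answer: 65731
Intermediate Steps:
H(a) = -2*a
V(c) = 2*c² (V(c) = c*(2*c) = 2*c²)
M(K) = 4*K² (M(K) = (4*K)*K = 4*K²)
D(m, k) = 59 + 2*k (D(m, k) = 59 - (-2)*k = 59 + 2*k)
D(u, 68) + M(V(H(4))) = (59 + 2*68) + 4*(2*(-2*4)²)² = (59 + 136) + 4*(2*(-8)²)² = 195 + 4*(2*64)² = 195 + 4*128² = 195 + 4*16384 = 195 + 65536 = 65731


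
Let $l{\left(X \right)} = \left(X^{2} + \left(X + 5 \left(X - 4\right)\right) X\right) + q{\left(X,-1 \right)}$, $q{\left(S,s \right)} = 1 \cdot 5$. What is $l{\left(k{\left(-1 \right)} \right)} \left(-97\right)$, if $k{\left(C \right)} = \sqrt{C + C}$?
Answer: $873 + 1940 i \sqrt{2} \approx 873.0 + 2743.6 i$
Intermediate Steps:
$k{\left(C \right)} = \sqrt{2} \sqrt{C}$ ($k{\left(C \right)} = \sqrt{2 C} = \sqrt{2} \sqrt{C}$)
$q{\left(S,s \right)} = 5$
$l{\left(X \right)} = 5 + X^{2} + X \left(-20 + 6 X\right)$ ($l{\left(X \right)} = \left(X^{2} + \left(X + 5 \left(X - 4\right)\right) X\right) + 5 = \left(X^{2} + \left(X + 5 \left(-4 + X\right)\right) X\right) + 5 = \left(X^{2} + \left(X + \left(-20 + 5 X\right)\right) X\right) + 5 = \left(X^{2} + \left(-20 + 6 X\right) X\right) + 5 = \left(X^{2} + X \left(-20 + 6 X\right)\right) + 5 = 5 + X^{2} + X \left(-20 + 6 X\right)$)
$l{\left(k{\left(-1 \right)} \right)} \left(-97\right) = \left(5 - 20 \sqrt{2} \sqrt{-1} + 7 \left(\sqrt{2} \sqrt{-1}\right)^{2}\right) \left(-97\right) = \left(5 - 20 \sqrt{2} i + 7 \left(\sqrt{2} i\right)^{2}\right) \left(-97\right) = \left(5 - 20 i \sqrt{2} + 7 \left(i \sqrt{2}\right)^{2}\right) \left(-97\right) = \left(5 - 20 i \sqrt{2} + 7 \left(-2\right)\right) \left(-97\right) = \left(5 - 20 i \sqrt{2} - 14\right) \left(-97\right) = \left(-9 - 20 i \sqrt{2}\right) \left(-97\right) = 873 + 1940 i \sqrt{2}$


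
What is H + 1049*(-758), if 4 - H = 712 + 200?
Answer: -796050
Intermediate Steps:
H = -908 (H = 4 - (712 + 200) = 4 - 1*912 = 4 - 912 = -908)
H + 1049*(-758) = -908 + 1049*(-758) = -908 - 795142 = -796050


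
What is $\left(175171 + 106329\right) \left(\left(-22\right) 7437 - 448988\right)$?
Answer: $-172447463000$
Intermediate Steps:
$\left(175171 + 106329\right) \left(\left(-22\right) 7437 - 448988\right) = 281500 \left(-163614 - 448988\right) = 281500 \left(-612602\right) = -172447463000$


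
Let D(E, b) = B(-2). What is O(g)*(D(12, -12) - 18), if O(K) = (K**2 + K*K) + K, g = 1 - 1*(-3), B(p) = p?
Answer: -720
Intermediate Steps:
g = 4 (g = 1 + 3 = 4)
O(K) = K + 2*K**2 (O(K) = (K**2 + K**2) + K = 2*K**2 + K = K + 2*K**2)
D(E, b) = -2
O(g)*(D(12, -12) - 18) = (4*(1 + 2*4))*(-2 - 18) = (4*(1 + 8))*(-20) = (4*9)*(-20) = 36*(-20) = -720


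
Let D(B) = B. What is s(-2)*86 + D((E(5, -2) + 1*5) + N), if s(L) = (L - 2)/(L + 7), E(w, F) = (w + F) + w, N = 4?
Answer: -259/5 ≈ -51.800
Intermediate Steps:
E(w, F) = F + 2*w (E(w, F) = (F + w) + w = F + 2*w)
s(L) = (-2 + L)/(7 + L)
s(-2)*86 + D((E(5, -2) + 1*5) + N) = ((-2 - 2)/(7 - 2))*86 + (((-2 + 2*5) + 1*5) + 4) = (-4/5)*86 + (((-2 + 10) + 5) + 4) = ((⅕)*(-4))*86 + ((8 + 5) + 4) = -⅘*86 + (13 + 4) = -344/5 + 17 = -259/5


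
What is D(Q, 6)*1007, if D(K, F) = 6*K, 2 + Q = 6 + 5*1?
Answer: 54378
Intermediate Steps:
Q = 9 (Q = -2 + (6 + 5*1) = -2 + (6 + 5) = -2 + 11 = 9)
D(Q, 6)*1007 = (6*9)*1007 = 54*1007 = 54378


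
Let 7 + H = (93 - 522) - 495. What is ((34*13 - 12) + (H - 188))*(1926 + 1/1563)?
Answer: -2074123571/1563 ≈ -1.3270e+6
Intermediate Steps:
H = -931 (H = -7 + ((93 - 522) - 495) = -7 + (-429 - 495) = -7 - 924 = -931)
((34*13 - 12) + (H - 188))*(1926 + 1/1563) = ((34*13 - 12) + (-931 - 188))*(1926 + 1/1563) = ((442 - 12) - 1119)*(1926 + 1/1563) = (430 - 1119)*(3010339/1563) = -689*3010339/1563 = -2074123571/1563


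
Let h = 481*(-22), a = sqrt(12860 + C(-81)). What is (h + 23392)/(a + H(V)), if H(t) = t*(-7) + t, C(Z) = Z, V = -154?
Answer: 11836440/840997 - 12810*sqrt(12779)/840997 ≈ 12.352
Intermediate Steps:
H(t) = -6*t (H(t) = -7*t + t = -6*t)
a = sqrt(12779) (a = sqrt(12860 - 81) = sqrt(12779) ≈ 113.04)
h = -10582
(h + 23392)/(a + H(V)) = (-10582 + 23392)/(sqrt(12779) - 6*(-154)) = 12810/(sqrt(12779) + 924) = 12810/(924 + sqrt(12779))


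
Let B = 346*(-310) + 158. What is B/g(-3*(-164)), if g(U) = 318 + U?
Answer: -53551/405 ≈ -132.22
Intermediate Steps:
B = -107102 (B = -107260 + 158 = -107102)
B/g(-3*(-164)) = -107102/(318 - 3*(-164)) = -107102/(318 + 492) = -107102/810 = -107102*1/810 = -53551/405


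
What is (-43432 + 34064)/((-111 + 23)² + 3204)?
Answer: -2342/2737 ≈ -0.85568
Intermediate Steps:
(-43432 + 34064)/((-111 + 23)² + 3204) = -9368/((-88)² + 3204) = -9368/(7744 + 3204) = -9368/10948 = -9368*1/10948 = -2342/2737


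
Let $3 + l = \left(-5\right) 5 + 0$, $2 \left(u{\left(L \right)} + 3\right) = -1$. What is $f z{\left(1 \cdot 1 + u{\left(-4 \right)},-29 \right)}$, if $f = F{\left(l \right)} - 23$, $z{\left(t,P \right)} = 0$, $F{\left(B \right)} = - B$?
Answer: $0$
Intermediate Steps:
$u{\left(L \right)} = - \frac{7}{2}$ ($u{\left(L \right)} = -3 + \frac{1}{2} \left(-1\right) = -3 - \frac{1}{2} = - \frac{7}{2}$)
$l = -28$ ($l = -3 + \left(\left(-5\right) 5 + 0\right) = -3 + \left(-25 + 0\right) = -3 - 25 = -28$)
$f = 5$ ($f = \left(-1\right) \left(-28\right) - 23 = 28 - 23 = 5$)
$f z{\left(1 \cdot 1 + u{\left(-4 \right)},-29 \right)} = 5 \cdot 0 = 0$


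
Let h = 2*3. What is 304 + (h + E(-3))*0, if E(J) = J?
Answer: 304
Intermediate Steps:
h = 6
304 + (h + E(-3))*0 = 304 + (6 - 3)*0 = 304 + 3*0 = 304 + 0 = 304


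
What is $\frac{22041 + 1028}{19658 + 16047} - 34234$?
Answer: $- \frac{1222301901}{35705} \approx -34233.0$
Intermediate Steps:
$\frac{22041 + 1028}{19658 + 16047} - 34234 = \frac{23069}{35705} - 34234 = - \frac{1222301901}{35705}$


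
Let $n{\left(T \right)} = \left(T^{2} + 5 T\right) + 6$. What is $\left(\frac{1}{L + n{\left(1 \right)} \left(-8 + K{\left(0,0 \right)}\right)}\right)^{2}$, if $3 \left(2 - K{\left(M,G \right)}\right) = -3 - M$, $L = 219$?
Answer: $\frac{1}{25281} \approx 3.9555 \cdot 10^{-5}$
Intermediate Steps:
$n{\left(T \right)} = 6 + T^{2} + 5 T$
$K{\left(M,G \right)} = 3 + \frac{M}{3}$ ($K{\left(M,G \right)} = 2 - \frac{-3 - M}{3} = 2 + \left(1 + \frac{M}{3}\right) = 3 + \frac{M}{3}$)
$\left(\frac{1}{L + n{\left(1 \right)} \left(-8 + K{\left(0,0 \right)}\right)}\right)^{2} = \left(\frac{1}{219 + \left(6 + 1^{2} + 5 \cdot 1\right) \left(-8 + \left(3 + \frac{1}{3} \cdot 0\right)\right)}\right)^{2} = \left(\frac{1}{219 + \left(6 + 1 + 5\right) \left(-8 + \left(3 + 0\right)\right)}\right)^{2} = \left(\frac{1}{219 + 12 \left(-8 + 3\right)}\right)^{2} = \left(\frac{1}{219 + 12 \left(-5\right)}\right)^{2} = \left(\frac{1}{219 - 60}\right)^{2} = \left(\frac{1}{159}\right)^{2} = \frac{1}{25281}$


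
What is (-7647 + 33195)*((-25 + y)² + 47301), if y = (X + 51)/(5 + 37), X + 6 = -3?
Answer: 1223161596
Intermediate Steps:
X = -9 (X = -6 - 3 = -9)
y = 1 (y = (-9 + 51)/(5 + 37) = 42/42 = 42*(1/42) = 1)
(-7647 + 33195)*((-25 + y)² + 47301) = (-7647 + 33195)*((-25 + 1)² + 47301) = 25548*((-24)² + 47301) = 25548*(576 + 47301) = 25548*47877 = 1223161596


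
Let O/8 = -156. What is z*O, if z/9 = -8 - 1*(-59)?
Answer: -572832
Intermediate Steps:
O = -1248 (O = 8*(-156) = -1248)
z = 459 (z = 9*(-8 - 1*(-59)) = 9*(-8 + 59) = 9*51 = 459)
z*O = 459*(-1248) = -572832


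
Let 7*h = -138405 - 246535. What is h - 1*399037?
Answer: -3178199/7 ≈ -4.5403e+5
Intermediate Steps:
h = -384940/7 (h = (-138405 - 246535)/7 = (⅐)*(-384940) = -384940/7 ≈ -54991.)
h - 1*399037 = -384940/7 - 1*399037 = -384940/7 - 399037 = -3178199/7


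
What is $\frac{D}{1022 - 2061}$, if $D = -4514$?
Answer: $\frac{4514}{1039} \approx 4.3446$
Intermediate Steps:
$\frac{D}{1022 - 2061} = - \frac{4514}{1022 - 2061} = - \frac{4514}{-1039} = \left(-4514\right) \left(- \frac{1}{1039}\right) = \frac{4514}{1039}$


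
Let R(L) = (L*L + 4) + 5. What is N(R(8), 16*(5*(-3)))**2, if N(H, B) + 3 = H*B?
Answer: 307055529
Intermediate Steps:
R(L) = 9 + L**2 (R(L) = (L**2 + 4) + 5 = (4 + L**2) + 5 = 9 + L**2)
N(H, B) = -3 + B*H (N(H, B) = -3 + H*B = -3 + B*H)
N(R(8), 16*(5*(-3)))**2 = (-3 + (16*(5*(-3)))*(9 + 8**2))**2 = (-3 + (16*(-15))*(9 + 64))**2 = (-3 - 240*73)**2 = (-3 - 17520)**2 = (-17523)**2 = 307055529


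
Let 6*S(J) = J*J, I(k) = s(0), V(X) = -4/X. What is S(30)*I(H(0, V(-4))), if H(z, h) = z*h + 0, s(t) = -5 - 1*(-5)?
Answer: 0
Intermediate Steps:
s(t) = 0 (s(t) = -5 + 5 = 0)
H(z, h) = h*z (H(z, h) = h*z + 0 = h*z)
I(k) = 0
S(J) = J²/6 (S(J) = (J*J)/6 = J²/6)
S(30)*I(H(0, V(-4))) = ((⅙)*30²)*0 = ((⅙)*900)*0 = 150*0 = 0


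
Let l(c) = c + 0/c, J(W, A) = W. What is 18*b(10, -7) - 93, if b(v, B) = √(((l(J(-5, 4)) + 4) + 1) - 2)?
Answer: -93 + 18*I*√2 ≈ -93.0 + 25.456*I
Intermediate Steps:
l(c) = c (l(c) = c + 0 = c)
b(v, B) = I*√2 (b(v, B) = √(((-5 + 4) + 1) - 2) = √((-1 + 1) - 2) = √(0 - 2) = √(-2) = I*√2)
18*b(10, -7) - 93 = 18*(I*√2) - 93 = 18*I*√2 - 93 = -93 + 18*I*√2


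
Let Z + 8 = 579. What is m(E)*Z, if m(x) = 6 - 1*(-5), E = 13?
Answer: 6281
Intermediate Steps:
Z = 571 (Z = -8 + 579 = 571)
m(x) = 11 (m(x) = 6 + 5 = 11)
m(E)*Z = 11*571 = 6281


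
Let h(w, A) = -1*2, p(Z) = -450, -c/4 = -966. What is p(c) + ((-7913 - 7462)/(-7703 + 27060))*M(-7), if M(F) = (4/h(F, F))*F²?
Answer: -7203900/19357 ≈ -372.16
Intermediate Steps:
c = 3864 (c = -4*(-966) = 3864)
h(w, A) = -2
M(F) = -2*F² (M(F) = (4/(-2))*F² = (4*(-½))*F² = -2*F²)
p(c) + ((-7913 - 7462)/(-7703 + 27060))*M(-7) = -450 + ((-7913 - 7462)/(-7703 + 27060))*(-2*(-7)²) = -450 + (-15375/19357)*(-2*49) = -450 - 15375*1/19357*(-98) = -450 - 15375/19357*(-98) = -450 + 1506750/19357 = -7203900/19357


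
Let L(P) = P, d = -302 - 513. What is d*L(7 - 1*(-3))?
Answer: -8150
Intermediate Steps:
d = -815
d*L(7 - 1*(-3)) = -815*(7 - 1*(-3)) = -815*(7 + 3) = -815*10 = -8150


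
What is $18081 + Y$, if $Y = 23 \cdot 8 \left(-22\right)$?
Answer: $14033$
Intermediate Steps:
$Y = -4048$ ($Y = 184 \left(-22\right) = -4048$)
$18081 + Y = 18081 - 4048 = 14033$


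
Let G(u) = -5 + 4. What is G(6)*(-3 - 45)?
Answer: 48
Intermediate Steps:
G(u) = -1
G(6)*(-3 - 45) = -(-3 - 45) = -1*(-48) = 48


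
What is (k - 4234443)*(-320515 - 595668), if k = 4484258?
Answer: -228876256145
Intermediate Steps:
(k - 4234443)*(-320515 - 595668) = (4484258 - 4234443)*(-320515 - 595668) = 249815*(-916183) = -228876256145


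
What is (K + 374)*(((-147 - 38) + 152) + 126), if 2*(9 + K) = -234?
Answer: 23064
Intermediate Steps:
K = -126 (K = -9 + (½)*(-234) = -9 - 117 = -126)
(K + 374)*(((-147 - 38) + 152) + 126) = (-126 + 374)*(((-147 - 38) + 152) + 126) = 248*((-185 + 152) + 126) = 248*(-33 + 126) = 248*93 = 23064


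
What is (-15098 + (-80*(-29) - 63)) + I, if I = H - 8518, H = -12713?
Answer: -34072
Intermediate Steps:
I = -21231 (I = -12713 - 8518 = -21231)
(-15098 + (-80*(-29) - 63)) + I = (-15098 + (-80*(-29) - 63)) - 21231 = (-15098 + (2320 - 63)) - 21231 = (-15098 + 2257) - 21231 = -12841 - 21231 = -34072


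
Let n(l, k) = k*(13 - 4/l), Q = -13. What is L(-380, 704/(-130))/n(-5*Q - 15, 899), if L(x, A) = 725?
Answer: 625/10013 ≈ 0.062419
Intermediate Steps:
L(-380, 704/(-130))/n(-5*Q - 15, 899) = 725/((899*(-4 + 13*(-5*(-13) - 15))/(-5*(-13) - 15))) = 725/((899*(-4 + 13*(65 - 15))/(65 - 15))) = 725/((899*(-4 + 13*50)/50)) = 725/((899*(1/50)*(-4 + 650))) = 725/((899*(1/50)*646)) = 725/(290377/25) = 725*(25/290377) = 625/10013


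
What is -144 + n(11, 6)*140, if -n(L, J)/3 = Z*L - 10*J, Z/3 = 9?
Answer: -99684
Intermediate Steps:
Z = 27 (Z = 3*9 = 27)
n(L, J) = -81*L + 30*J (n(L, J) = -3*(27*L - 10*J) = -3*(-10*J + 27*L) = -81*L + 30*J)
-144 + n(11, 6)*140 = -144 + (-81*11 + 30*6)*140 = -144 + (-891 + 180)*140 = -144 - 711*140 = -144 - 99540 = -99684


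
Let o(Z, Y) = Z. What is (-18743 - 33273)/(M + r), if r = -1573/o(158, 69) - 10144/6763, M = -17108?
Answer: 55581904864/18293062783 ≈ 3.0384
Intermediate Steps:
r = -12240951/1068554 (r = -1573/158 - 10144/6763 = -12240951/1068554 ≈ -11.456)
(-18743 - 33273)/(M + r) = (-18743 - 33273)/(-17108 - 12240951/1068554) = -52016/(-18293062783/1068554) = -52016*(-1068554/18293062783) = 55581904864/18293062783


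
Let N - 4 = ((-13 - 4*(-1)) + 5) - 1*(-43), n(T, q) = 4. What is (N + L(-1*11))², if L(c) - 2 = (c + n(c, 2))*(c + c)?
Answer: 39601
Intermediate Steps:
L(c) = 2 + 2*c*(4 + c) (L(c) = 2 + (c + 4)*(c + c) = 2 + (4 + c)*(2*c) = 2 + 2*c*(4 + c))
N = 43 (N = 4 + (((-13 - 4*(-1)) + 5) - 1*(-43)) = 4 + (((-13 + 4) + 5) + 43) = 4 + ((-9 + 5) + 43) = 4 + (-4 + 43) = 4 + 39 = 43)
(N + L(-1*11))² = (43 + (2 + 2*(-1*11)² + 8*(-1*11)))² = (43 + (2 + 2*(-11)² + 8*(-11)))² = (43 + (2 + 2*121 - 88))² = (43 + (2 + 242 - 88))² = (43 + 156)² = 199² = 39601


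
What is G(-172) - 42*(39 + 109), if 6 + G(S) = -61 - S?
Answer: -6111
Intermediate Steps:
G(S) = -67 - S (G(S) = -6 + (-61 - S) = -67 - S)
G(-172) - 42*(39 + 109) = (-67 - 1*(-172)) - 42*(39 + 109) = (-67 + 172) - 42*148 = 105 - 6216 = -6111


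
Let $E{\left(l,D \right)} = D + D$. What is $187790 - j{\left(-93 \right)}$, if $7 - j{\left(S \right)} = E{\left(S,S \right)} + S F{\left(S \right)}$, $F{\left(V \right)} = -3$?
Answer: $187876$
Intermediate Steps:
$E{\left(l,D \right)} = 2 D$
$j{\left(S \right)} = 7 + S$ ($j{\left(S \right)} = 7 - \left(2 S + S \left(-3\right)\right) = 7 - \left(2 S - 3 S\right) = 7 - - S = 7 + S$)
$187790 - j{\left(-93 \right)} = 187790 - \left(7 - 93\right) = 187790 - -86 = 187790 + 86 = 187876$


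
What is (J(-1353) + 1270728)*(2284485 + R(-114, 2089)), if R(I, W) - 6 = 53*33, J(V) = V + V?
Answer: 2899002617280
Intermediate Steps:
J(V) = 2*V
R(I, W) = 1755 (R(I, W) = 6 + 53*33 = 6 + 1749 = 1755)
(J(-1353) + 1270728)*(2284485 + R(-114, 2089)) = (2*(-1353) + 1270728)*(2284485 + 1755) = (-2706 + 1270728)*2286240 = 1268022*2286240 = 2899002617280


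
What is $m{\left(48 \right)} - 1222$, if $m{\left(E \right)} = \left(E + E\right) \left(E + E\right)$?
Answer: $7994$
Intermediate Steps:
$m{\left(E \right)} = 4 E^{2}$ ($m{\left(E \right)} = 2 E 2 E = 4 E^{2}$)
$m{\left(48 \right)} - 1222 = 4 \cdot 48^{2} - 1222 = 4 \cdot 2304 - 1222 = 9216 - 1222 = 7994$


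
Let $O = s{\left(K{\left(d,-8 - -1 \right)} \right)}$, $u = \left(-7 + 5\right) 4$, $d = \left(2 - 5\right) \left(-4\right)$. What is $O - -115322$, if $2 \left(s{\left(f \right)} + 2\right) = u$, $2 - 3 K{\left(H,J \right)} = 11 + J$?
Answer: $115316$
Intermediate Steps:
$d = 12$ ($d = \left(-3\right) \left(-4\right) = 12$)
$K{\left(H,J \right)} = -3 - \frac{J}{3}$ ($K{\left(H,J \right)} = \frac{2}{3} - \frac{11 + J}{3} = \frac{2}{3} - \left(\frac{11}{3} + \frac{J}{3}\right) = -3 - \frac{J}{3}$)
$u = -8$ ($u = \left(-2\right) 4 = -8$)
$s{\left(f \right)} = -6$ ($s{\left(f \right)} = -2 + \frac{1}{2} \left(-8\right) = -2 - 4 = -6$)
$O = -6$
$O - -115322 = -6 - -115322 = -6 + 115322 = 115316$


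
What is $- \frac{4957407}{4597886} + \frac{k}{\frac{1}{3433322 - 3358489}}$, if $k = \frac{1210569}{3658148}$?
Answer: $\frac{208253351313803193}{8409873737564} \approx 24763.0$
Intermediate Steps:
$k = \frac{1210569}{3658148}$ ($k = 1210569 \cdot \frac{1}{3658148} = \frac{1210569}{3658148} \approx 0.33092$)
$- \frac{4957407}{4597886} + \frac{k}{\frac{1}{3433322 - 3358489}} = - \frac{4957407}{4597886} + \frac{1210569}{3658148 \frac{1}{3433322 - 3358489}} = \left(-4957407\right) \frac{1}{4597886} + \frac{1210569}{3658148 \cdot \frac{1}{74833}} = - \frac{4957407}{4597886} + \frac{1210569 \frac{1}{\frac{1}{74833}}}{3658148} = - \frac{4957407}{4597886} + \frac{1210569}{3658148} \cdot 74833 = - \frac{4957407}{4597886} + \frac{90590509977}{3658148} = \frac{208253351313803193}{8409873737564}$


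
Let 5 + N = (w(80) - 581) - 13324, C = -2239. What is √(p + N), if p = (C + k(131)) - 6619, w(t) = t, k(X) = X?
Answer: I*√22557 ≈ 150.19*I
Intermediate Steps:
N = -13830 (N = -5 + ((80 - 581) - 13324) = -5 + (-501 - 13324) = -5 - 13825 = -13830)
p = -8727 (p = (-2239 + 131) - 6619 = -2108 - 6619 = -8727)
√(p + N) = √(-8727 - 13830) = √(-22557) = I*√22557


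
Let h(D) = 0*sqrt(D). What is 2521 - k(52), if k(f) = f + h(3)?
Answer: 2469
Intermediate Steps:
h(D) = 0
k(f) = f (k(f) = f + 0 = f)
2521 - k(52) = 2521 - 1*52 = 2521 - 52 = 2469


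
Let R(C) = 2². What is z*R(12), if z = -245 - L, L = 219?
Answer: -1856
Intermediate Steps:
R(C) = 4
z = -464 (z = -245 - 1*219 = -245 - 219 = -464)
z*R(12) = -464*4 = -1856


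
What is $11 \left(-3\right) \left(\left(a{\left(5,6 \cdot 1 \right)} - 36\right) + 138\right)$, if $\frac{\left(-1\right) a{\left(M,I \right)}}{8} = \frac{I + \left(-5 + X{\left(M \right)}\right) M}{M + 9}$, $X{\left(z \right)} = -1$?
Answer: $- \frac{26730}{7} \approx -3818.6$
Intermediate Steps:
$a{\left(M,I \right)} = - \frac{8 \left(I - 6 M\right)}{9 + M}$ ($a{\left(M,I \right)} = - 8 \frac{I + \left(-5 - 1\right) M}{M + 9} = - 8 \frac{I - 6 M}{9 + M} = - \frac{8 \left(I - 6 M\right)}{9 + M}$)
$11 \left(-3\right) \left(\left(a{\left(5,6 \cdot 1 \right)} - 36\right) + 138\right) = 11 \left(-3\right) \left(\left(\frac{8 \left(- 6 \cdot 1 + 6 \cdot 5\right)}{9 + 5} - 36\right) + 138\right) = - 33 \left(\left(\frac{8 \left(\left(-1\right) 6 + 30\right)}{14} - 36\right) + 138\right) = - 33 \left(\left(8 \cdot \frac{1}{14} \left(-6 + 30\right) - 36\right) + 138\right) = - 33 \left(\left(8 \cdot \frac{1}{14} \cdot 24 - 36\right) + 138\right) = - 33 \left(\left(\frac{96}{7} - 36\right) + 138\right) = - 33 \left(- \frac{156}{7} + 138\right) = \left(-33\right) \frac{810}{7} = - \frac{26730}{7}$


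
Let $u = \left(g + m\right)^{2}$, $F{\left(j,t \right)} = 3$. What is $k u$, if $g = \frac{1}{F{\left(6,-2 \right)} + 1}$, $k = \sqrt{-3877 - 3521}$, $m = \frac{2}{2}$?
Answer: $\frac{75 i \sqrt{822}}{16} \approx 134.39 i$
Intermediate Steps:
$m = 1$ ($m = 2 \cdot \frac{1}{2} = 1$)
$k = 3 i \sqrt{822}$ ($k = \sqrt{-7398} = 3 i \sqrt{822} \approx 86.012 i$)
$g = \frac{1}{4}$ ($g = \frac{1}{3 + 1} = \frac{1}{4} \approx 0.25$)
$u = \frac{25}{16}$ ($u = \left(\frac{1}{4} + 1\right)^{2} = \left(\frac{5}{4}\right)^{2} = \frac{25}{16} \approx 1.5625$)
$k u = 3 i \sqrt{822} \cdot \frac{25}{16} = \frac{75 i \sqrt{822}}{16}$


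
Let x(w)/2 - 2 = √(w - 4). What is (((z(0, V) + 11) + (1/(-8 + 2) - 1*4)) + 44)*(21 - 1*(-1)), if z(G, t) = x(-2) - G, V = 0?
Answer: 3619/3 + 44*I*√6 ≈ 1206.3 + 107.78*I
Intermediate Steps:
x(w) = 4 + 2*√(-4 + w) (x(w) = 4 + 2*√(w - 4) = 4 + 2*√(-4 + w))
z(G, t) = 4 - G + 2*I*√6 (z(G, t) = (4 + 2*√(-4 - 2)) - G = (4 + 2*√(-6)) - G = (4 + 2*(I*√6)) - G = (4 + 2*I*√6) - G = 4 - G + 2*I*√6)
(((z(0, V) + 11) + (1/(-8 + 2) - 1*4)) + 44)*(21 - 1*(-1)) = ((((4 - 1*0 + 2*I*√6) + 11) + (1/(-8 + 2) - 1*4)) + 44)*(21 - 1*(-1)) = ((((4 + 0 + 2*I*√6) + 11) + (1/(-6) - 4)) + 44)*(21 + 1) = ((((4 + 2*I*√6) + 11) + (-⅙ - 4)) + 44)*22 = (((15 + 2*I*√6) - 25/6) + 44)*22 = ((65/6 + 2*I*√6) + 44)*22 = (329/6 + 2*I*√6)*22 = 3619/3 + 44*I*√6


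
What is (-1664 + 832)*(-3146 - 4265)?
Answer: 6165952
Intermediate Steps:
(-1664 + 832)*(-3146 - 4265) = -832*(-7411) = 6165952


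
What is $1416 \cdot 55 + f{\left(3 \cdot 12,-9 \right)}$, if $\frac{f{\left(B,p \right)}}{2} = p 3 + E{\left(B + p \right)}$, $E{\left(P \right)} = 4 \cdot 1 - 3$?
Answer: $77828$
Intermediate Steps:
$E{\left(P \right)} = 1$ ($E{\left(P \right)} = 4 - 3 = 1$)
$f{\left(B,p \right)} = 2 + 6 p$ ($f{\left(B,p \right)} = 2 \left(p 3 + 1\right) = 2 \left(3 p + 1\right) = 2 \left(1 + 3 p\right) = 2 + 6 p$)
$1416 \cdot 55 + f{\left(3 \cdot 12,-9 \right)} = 1416 \cdot 55 + \left(2 + 6 \left(-9\right)\right) = 77880 + \left(2 - 54\right) = 77880 - 52 = 77828$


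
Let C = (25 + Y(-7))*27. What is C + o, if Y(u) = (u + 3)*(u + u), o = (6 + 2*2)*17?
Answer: 2357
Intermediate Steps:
o = 170 (o = (6 + 4)*17 = 10*17 = 170)
Y(u) = 2*u*(3 + u) (Y(u) = (3 + u)*(2*u) = 2*u*(3 + u))
C = 2187 (C = (25 + 2*(-7)*(3 - 7))*27 = (25 + 2*(-7)*(-4))*27 = (25 + 56)*27 = 81*27 = 2187)
C + o = 2187 + 170 = 2357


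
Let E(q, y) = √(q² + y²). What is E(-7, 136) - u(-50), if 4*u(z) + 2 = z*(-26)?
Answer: -649/2 + √18545 ≈ -188.32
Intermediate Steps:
u(z) = -½ - 13*z/2 (u(z) = -½ + (z*(-26))/4 = -½ + (-26*z)/4 = -½ - 13*z/2)
E(-7, 136) - u(-50) = √((-7)² + 136²) - (-½ - 13/2*(-50)) = √(49 + 18496) - (-½ + 325) = √18545 - 1*649/2 = √18545 - 649/2 = -649/2 + √18545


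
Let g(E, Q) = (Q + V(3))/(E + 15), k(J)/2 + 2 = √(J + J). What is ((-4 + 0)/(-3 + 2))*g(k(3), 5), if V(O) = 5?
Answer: 440/97 - 80*√6/97 ≈ 2.5159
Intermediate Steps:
k(J) = -4 + 2*√2*√J (k(J) = -4 + 2*√(J + J) = -4 + 2*√(2*J) = -4 + 2*(√2*√J) = -4 + 2*√2*√J)
g(E, Q) = (5 + Q)/(15 + E) (g(E, Q) = (Q + 5)/(E + 15) = (5 + Q)/(15 + E))
((-4 + 0)/(-3 + 2))*g(k(3), 5) = ((-4 + 0)/(-3 + 2))*((5 + 5)/(15 + (-4 + 2*√2*√3))) = (-4/(-1))*(10/(15 + (-4 + 2*√6))) = (-4*(-1))*(10/(11 + 2*√6)) = 4*(10/(11 + 2*√6)) = 40/(11 + 2*√6)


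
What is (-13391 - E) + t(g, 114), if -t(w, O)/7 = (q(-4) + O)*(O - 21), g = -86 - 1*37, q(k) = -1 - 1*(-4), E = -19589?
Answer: -69969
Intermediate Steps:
q(k) = 3 (q(k) = -1 + 4 = 3)
g = -123 (g = -86 - 37 = -123)
t(w, O) = -7*(-21 + O)*(3 + O) (t(w, O) = -7*(3 + O)*(O - 21) = -7*(3 + O)*(-21 + O) = -7*(-21 + O)*(3 + O))
(-13391 - E) + t(g, 114) = (-13391 - 1*(-19589)) + (441 - 7*114² + 126*114) = (-13391 + 19589) + (441 - 7*12996 + 14364) = 6198 + (441 - 90972 + 14364) = 6198 - 76167 = -69969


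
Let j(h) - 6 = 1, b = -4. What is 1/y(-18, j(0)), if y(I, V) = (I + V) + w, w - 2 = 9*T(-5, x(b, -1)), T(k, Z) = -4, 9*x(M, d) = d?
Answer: -1/45 ≈ -0.022222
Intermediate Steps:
x(M, d) = d/9
j(h) = 7 (j(h) = 6 + 1 = 7)
w = -34 (w = 2 + 9*(-4) = 2 - 36 = -34)
y(I, V) = -34 + I + V (y(I, V) = (I + V) - 34 = -34 + I + V)
1/y(-18, j(0)) = 1/(-34 - 18 + 7) = 1/(-45) = -1/45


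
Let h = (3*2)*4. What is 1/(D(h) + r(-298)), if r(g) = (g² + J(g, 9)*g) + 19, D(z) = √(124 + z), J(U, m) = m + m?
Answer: 83459/6965404533 - 2*√37/6965404533 ≈ 1.1980e-5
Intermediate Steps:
J(U, m) = 2*m
h = 24 (h = 6*4 = 24)
r(g) = 19 + g² + 18*g (r(g) = (g² + (2*9)*g) + 19 = (g² + 18*g) + 19 = 19 + g² + 18*g)
1/(D(h) + r(-298)) = 1/(√(124 + 24) + (19 + (-298)² + 18*(-298))) = 1/(√148 + (19 + 88804 - 5364)) = 1/(2*√37 + 83459) = 1/(83459 + 2*√37)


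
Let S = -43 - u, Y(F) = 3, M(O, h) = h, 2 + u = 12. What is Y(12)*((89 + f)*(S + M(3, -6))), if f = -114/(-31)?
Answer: -508521/31 ≈ -16404.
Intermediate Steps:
u = 10 (u = -2 + 12 = 10)
S = -53 (S = -43 - 1*10 = -43 - 10 = -53)
f = 114/31 (f = -114*(-1/31) = 114/31 ≈ 3.6774)
Y(12)*((89 + f)*(S + M(3, -6))) = 3*((89 + 114/31)*(-53 - 6)) = 3*((2873/31)*(-59)) = 3*(-169507/31) = -508521/31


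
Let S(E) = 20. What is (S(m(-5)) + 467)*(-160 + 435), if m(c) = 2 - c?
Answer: 133925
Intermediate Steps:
(S(m(-5)) + 467)*(-160 + 435) = (20 + 467)*(-160 + 435) = 487*275 = 133925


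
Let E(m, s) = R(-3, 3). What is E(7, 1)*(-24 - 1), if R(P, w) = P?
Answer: 75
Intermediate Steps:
E(m, s) = -3
E(7, 1)*(-24 - 1) = -3*(-24 - 1) = -3*(-25) = 75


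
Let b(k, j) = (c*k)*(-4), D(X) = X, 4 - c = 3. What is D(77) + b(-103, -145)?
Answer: 489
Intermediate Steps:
c = 1 (c = 4 - 1*3 = 4 - 3 = 1)
b(k, j) = -4*k (b(k, j) = (1*k)*(-4) = k*(-4) = -4*k)
D(77) + b(-103, -145) = 77 - 4*(-103) = 77 + 412 = 489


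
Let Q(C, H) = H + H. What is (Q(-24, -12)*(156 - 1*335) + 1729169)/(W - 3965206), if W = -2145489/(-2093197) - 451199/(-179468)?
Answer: -651196719420494140/1489575407864241321 ≈ -0.43717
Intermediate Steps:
Q(C, H) = 2*H
W = 1329495013055/375661879196 (W = -2145489*(-1/2093197) - 451199*(-1/179468) = 2145489/2093197 + 451199/179468 = 1329495013055/375661879196 ≈ 3.5391)
(Q(-24, -12)*(156 - 1*335) + 1729169)/(W - 3965206) = ((2*(-12))*(156 - 1*335) + 1729169)/(1329495013055/375661879196 - 3965206) = (-24*(156 - 335) + 1729169)/(-1489575407864241321/375661879196) = (-24*(-179) + 1729169)*(-375661879196/1489575407864241321) = (4296 + 1729169)*(-375661879196/1489575407864241321) = 1733465*(-375661879196/1489575407864241321) = -651196719420494140/1489575407864241321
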